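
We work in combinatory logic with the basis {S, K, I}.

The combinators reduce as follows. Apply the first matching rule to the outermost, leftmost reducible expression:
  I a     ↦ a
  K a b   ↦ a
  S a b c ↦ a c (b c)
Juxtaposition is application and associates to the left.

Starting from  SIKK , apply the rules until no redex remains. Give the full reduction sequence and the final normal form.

  start: SIKK
  →1  IK(KK)
  →2  K(KK)

Answer: normal form = K(KK)  (in 2 steps)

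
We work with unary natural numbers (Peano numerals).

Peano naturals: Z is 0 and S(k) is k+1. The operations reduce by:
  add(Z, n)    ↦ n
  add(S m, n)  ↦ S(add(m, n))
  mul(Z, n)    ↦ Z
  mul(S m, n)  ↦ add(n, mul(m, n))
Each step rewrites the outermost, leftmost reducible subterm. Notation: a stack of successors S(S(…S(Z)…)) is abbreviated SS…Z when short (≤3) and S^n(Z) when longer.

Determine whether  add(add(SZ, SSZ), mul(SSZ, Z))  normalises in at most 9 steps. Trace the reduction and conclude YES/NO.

Answer: NO — after 9 steps the term is S(S(S(add(Z, mul(Z, Z))))), not yet normal

Working:
  start: add(add(SZ, SSZ), mul(SSZ, Z))
  step 1: add(S(add(Z, SSZ)), mul(SSZ, Z))
  step 2: S(add(add(Z, SSZ), mul(SSZ, Z)))
  step 3: S(add(SSZ, mul(SSZ, Z)))
  step 4: S(S(add(SZ, mul(SSZ, Z))))
  step 5: S(S(S(add(Z, mul(SSZ, Z)))))
  step 6: S(S(S(mul(SSZ, Z))))
  step 7: S(S(S(add(Z, mul(SZ, Z)))))
  step 8: S(S(S(mul(SZ, Z))))
  step 9: S(S(S(add(Z, mul(Z, Z)))))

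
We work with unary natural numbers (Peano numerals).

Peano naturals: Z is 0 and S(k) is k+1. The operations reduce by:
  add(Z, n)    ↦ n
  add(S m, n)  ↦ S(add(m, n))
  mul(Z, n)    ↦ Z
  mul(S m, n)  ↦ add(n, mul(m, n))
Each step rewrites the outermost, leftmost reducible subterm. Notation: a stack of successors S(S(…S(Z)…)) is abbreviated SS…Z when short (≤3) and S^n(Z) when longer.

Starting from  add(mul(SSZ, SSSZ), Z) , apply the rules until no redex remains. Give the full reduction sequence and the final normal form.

Answer: normal form = S^6(Z)  (in 18 steps)

Working:
  start: add(mul(SSZ, SSSZ), Z)
  →1  add(add(SSSZ, mul(SZ, SSSZ)), Z)
  →2  add(S(add(SSZ, mul(SZ, SSSZ))), Z)
  →3  S(add(add(SSZ, mul(SZ, SSSZ)), Z))
  →4  S(add(S(add(SZ, mul(SZ, SSSZ))), Z))
  →5  S(S(add(add(SZ, mul(SZ, SSSZ)), Z)))
  →6  S(S(add(S(add(Z, mul(SZ, SSSZ))), Z)))
  →7  S(S(S(add(add(Z, mul(SZ, SSSZ)), Z))))
  →8  S(S(S(add(mul(SZ, SSSZ), Z))))
  →9  S(S(S(add(add(SSSZ, mul(Z, SSSZ)), Z))))
  →10  S(S(S(add(S(add(SSZ, mul(Z, SSSZ))), Z))))
  →11  S(S(S(S(add(add(SSZ, mul(Z, SSSZ)), Z)))))
  →12  S(S(S(S(add(S(add(SZ, mul(Z, SSSZ))), Z)))))
  →13  S(S(S(S(S(add(add(SZ, mul(Z, SSSZ)), Z))))))
  →14  S(S(S(S(S(add(S(add(Z, mul(Z, SSSZ))), Z))))))
  →15  S(S(S(S(S(S(add(add(Z, mul(Z, SSSZ)), Z)))))))
  →16  S(S(S(S(S(S(add(mul(Z, SSSZ), Z)))))))
  →17  S(S(S(S(S(S(add(Z, Z)))))))
  →18  S^6(Z)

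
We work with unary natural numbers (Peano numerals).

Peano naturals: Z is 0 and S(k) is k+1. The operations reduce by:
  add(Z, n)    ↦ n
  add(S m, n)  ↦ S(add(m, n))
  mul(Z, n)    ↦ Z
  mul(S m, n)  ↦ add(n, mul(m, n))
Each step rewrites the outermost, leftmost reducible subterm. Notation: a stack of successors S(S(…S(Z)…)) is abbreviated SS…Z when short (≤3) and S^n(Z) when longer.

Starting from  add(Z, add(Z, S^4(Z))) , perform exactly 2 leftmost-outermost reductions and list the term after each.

Answer: after 2 steps: S^4(Z)

Working:
  start: add(Z, add(Z, S^4(Z)))
  step 1: add(Z, S^4(Z))
  step 2: S^4(Z)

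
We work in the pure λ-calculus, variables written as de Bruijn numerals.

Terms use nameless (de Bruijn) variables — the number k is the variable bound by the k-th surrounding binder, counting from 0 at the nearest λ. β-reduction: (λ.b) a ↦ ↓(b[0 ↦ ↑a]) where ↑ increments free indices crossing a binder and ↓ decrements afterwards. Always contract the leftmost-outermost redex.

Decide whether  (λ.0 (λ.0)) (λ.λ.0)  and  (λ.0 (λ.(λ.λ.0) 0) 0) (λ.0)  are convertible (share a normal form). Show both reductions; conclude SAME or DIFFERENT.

Term A:
  start: (λ.0 (λ.0)) (λ.λ.0)
  →1  (λ.λ.0) (λ.0)
  →2  λ.0

Term B:
  start: (λ.0 (λ.(λ.λ.0) 0) 0) (λ.0)
  →1  (λ.0) (λ.(λ.λ.0) 0) (λ.0)
  →2  (λ.(λ.λ.0) 0) (λ.0)
  →3  (λ.λ.0) (λ.0)
  →4  λ.0

Answer: SAME — A ⇓ λ.0, B ⇓ λ.0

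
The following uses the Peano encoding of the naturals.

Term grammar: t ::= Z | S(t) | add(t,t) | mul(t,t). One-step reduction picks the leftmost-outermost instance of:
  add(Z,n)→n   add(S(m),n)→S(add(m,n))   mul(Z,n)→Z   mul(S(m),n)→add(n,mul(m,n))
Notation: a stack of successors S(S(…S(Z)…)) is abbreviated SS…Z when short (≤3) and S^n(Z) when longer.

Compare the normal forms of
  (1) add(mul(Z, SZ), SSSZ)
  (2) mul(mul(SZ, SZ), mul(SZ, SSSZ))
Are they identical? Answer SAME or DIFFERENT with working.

Term A:
  start: add(mul(Z, SZ), SSSZ)
  [1] add(Z, SSSZ)
  [2] SSSZ

Term B:
  start: mul(mul(SZ, SZ), mul(SZ, SSSZ))
  [1] mul(add(SZ, mul(Z, SZ)), mul(SZ, SSSZ))
  [2] mul(S(add(Z, mul(Z, SZ))), mul(SZ, SSSZ))
  [3] add(mul(SZ, SSSZ), mul(add(Z, mul(Z, SZ)), mul(SZ, SSSZ)))
  [4] add(add(SSSZ, mul(Z, SSSZ)), mul(add(Z, mul(Z, SZ)), mul(SZ, SSSZ)))
  [5] add(S(add(SSZ, mul(Z, SSSZ))), mul(add(Z, mul(Z, SZ)), mul(SZ, SSSZ)))
  [6] S(add(add(SSZ, mul(Z, SSSZ)), mul(add(Z, mul(Z, SZ)), mul(SZ, SSSZ))))
  [7] S(add(S(add(SZ, mul(Z, SSSZ))), mul(add(Z, mul(Z, SZ)), mul(SZ, SSSZ))))
  [8] S(S(add(add(SZ, mul(Z, SSSZ)), mul(add(Z, mul(Z, SZ)), mul(SZ, SSSZ)))))
  [9] S(S(add(S(add(Z, mul(Z, SSSZ))), mul(add(Z, mul(Z, SZ)), mul(SZ, SSSZ)))))
  [10] S(S(S(add(add(Z, mul(Z, SSSZ)), mul(add(Z, mul(Z, SZ)), mul(SZ, SSSZ))))))
  [11] S(S(S(add(mul(Z, SSSZ), mul(add(Z, mul(Z, SZ)), mul(SZ, SSSZ))))))
  [12] S(S(S(add(Z, mul(add(Z, mul(Z, SZ)), mul(SZ, SSSZ))))))
  [13] S(S(S(mul(add(Z, mul(Z, SZ)), mul(SZ, SSSZ)))))
  [14] S(S(S(mul(mul(Z, SZ), mul(SZ, SSSZ)))))
  [15] S(S(S(mul(Z, mul(SZ, SSSZ)))))
  [16] SSSZ

Answer: SAME — A ⇓ SSSZ, B ⇓ SSSZ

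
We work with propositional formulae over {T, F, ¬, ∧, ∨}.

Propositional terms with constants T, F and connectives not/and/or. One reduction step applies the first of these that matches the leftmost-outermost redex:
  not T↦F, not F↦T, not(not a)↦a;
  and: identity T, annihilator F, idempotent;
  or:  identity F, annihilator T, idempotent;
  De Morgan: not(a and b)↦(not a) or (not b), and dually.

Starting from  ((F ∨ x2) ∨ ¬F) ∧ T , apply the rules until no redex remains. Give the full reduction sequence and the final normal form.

  start: ((F ∨ x2) ∨ ¬F) ∧ T
  →1  (F ∨ x2) ∨ ¬F
  →2  x2 ∨ ¬F
  →3  x2 ∨ T
  →4  T

Answer: normal form = T  (in 4 steps)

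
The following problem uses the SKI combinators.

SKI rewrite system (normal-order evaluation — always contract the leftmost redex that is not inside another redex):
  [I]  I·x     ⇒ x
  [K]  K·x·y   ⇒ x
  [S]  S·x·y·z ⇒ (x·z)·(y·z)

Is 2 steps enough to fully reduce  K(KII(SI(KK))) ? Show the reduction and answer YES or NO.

Answer: YES — reaches normal form K(SI(KK)) in 2 ≤ 2 steps

Derivation:
  start: K(KII(SI(KK)))
  [1] K(I(SI(KK)))
  [2] K(SI(KK))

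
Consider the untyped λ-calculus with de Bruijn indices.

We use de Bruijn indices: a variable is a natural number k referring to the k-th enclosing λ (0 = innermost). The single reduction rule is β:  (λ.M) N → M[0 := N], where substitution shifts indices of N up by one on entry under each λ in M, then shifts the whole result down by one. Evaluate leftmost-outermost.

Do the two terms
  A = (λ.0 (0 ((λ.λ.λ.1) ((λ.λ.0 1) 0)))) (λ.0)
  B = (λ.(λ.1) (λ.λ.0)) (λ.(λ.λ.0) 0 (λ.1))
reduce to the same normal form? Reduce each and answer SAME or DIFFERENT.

Term A:
  start: (λ.0 (0 ((λ.λ.λ.1) ((λ.λ.0 1) 0)))) (λ.0)
  step 1: (λ.0) ((λ.0) ((λ.λ.λ.1) ((λ.λ.0 1) (λ.0))))
  step 2: (λ.0) ((λ.λ.λ.1) ((λ.λ.0 1) (λ.0)))
  step 3: (λ.λ.λ.1) ((λ.λ.0 1) (λ.0))
  step 4: λ.λ.1

Term B:
  start: (λ.(λ.1) (λ.λ.0)) (λ.(λ.λ.0) 0 (λ.1))
  step 1: (λ.λ.(λ.λ.0) 0 (λ.1)) (λ.λ.0)
  step 2: λ.(λ.λ.0) 0 (λ.1)
  step 3: λ.(λ.0) (λ.1)
  step 4: λ.λ.1

Answer: SAME — A ⇓ λ.λ.1, B ⇓ λ.λ.1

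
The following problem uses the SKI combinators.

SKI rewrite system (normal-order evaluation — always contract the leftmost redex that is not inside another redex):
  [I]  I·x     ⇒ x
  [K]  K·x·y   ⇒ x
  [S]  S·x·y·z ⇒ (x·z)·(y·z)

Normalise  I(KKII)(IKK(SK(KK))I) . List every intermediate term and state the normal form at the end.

  start: I(KKII)(IKK(SK(KK))I)
  step 1: KKII(IKK(SK(KK))I)
  step 2: KI(IKK(SK(KK))I)
  step 3: I

Answer: normal form = I  (in 3 steps)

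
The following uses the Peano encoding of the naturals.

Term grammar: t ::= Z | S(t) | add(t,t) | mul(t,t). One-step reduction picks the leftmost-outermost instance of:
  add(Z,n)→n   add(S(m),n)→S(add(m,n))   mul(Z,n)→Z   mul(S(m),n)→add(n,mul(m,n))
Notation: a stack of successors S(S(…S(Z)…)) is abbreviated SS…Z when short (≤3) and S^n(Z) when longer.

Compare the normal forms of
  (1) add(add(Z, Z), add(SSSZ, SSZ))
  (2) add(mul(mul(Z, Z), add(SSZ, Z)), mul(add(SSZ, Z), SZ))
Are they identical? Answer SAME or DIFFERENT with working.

Term A:
  start: add(add(Z, Z), add(SSSZ, SSZ))
  [1] add(Z, add(SSSZ, SSZ))
  [2] add(SSSZ, SSZ)
  [3] S(add(SSZ, SSZ))
  [4] S(S(add(SZ, SSZ)))
  [5] S(S(S(add(Z, SSZ))))
  [6] S^5(Z)

Term B:
  start: add(mul(mul(Z, Z), add(SSZ, Z)), mul(add(SSZ, Z), SZ))
  [1] add(mul(Z, add(SSZ, Z)), mul(add(SSZ, Z), SZ))
  [2] add(Z, mul(add(SSZ, Z), SZ))
  [3] mul(add(SSZ, Z), SZ)
  [4] mul(S(add(SZ, Z)), SZ)
  [5] add(SZ, mul(add(SZ, Z), SZ))
  [6] S(add(Z, mul(add(SZ, Z), SZ)))
  [7] S(mul(add(SZ, Z), SZ))
  [8] S(mul(S(add(Z, Z)), SZ))
  [9] S(add(SZ, mul(add(Z, Z), SZ)))
  [10] S(S(add(Z, mul(add(Z, Z), SZ))))
  [11] S(S(mul(add(Z, Z), SZ)))
  [12] S(S(mul(Z, SZ)))
  [13] SSZ

Answer: DIFFERENT — A ⇓ S^5(Z), B ⇓ SSZ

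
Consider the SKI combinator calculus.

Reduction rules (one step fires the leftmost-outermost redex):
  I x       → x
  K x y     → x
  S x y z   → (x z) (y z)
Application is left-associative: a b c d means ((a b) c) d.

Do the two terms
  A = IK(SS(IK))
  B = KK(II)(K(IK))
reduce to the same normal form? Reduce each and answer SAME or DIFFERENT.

Answer: DIFFERENT — A ⇓ K(SSK), B ⇓ K(KK)

Working:
Term A:
  start: IK(SS(IK))
  [1] K(SS(IK))
  [2] K(SSK)

Term B:
  start: KK(II)(K(IK))
  [1] K(K(IK))
  [2] K(KK)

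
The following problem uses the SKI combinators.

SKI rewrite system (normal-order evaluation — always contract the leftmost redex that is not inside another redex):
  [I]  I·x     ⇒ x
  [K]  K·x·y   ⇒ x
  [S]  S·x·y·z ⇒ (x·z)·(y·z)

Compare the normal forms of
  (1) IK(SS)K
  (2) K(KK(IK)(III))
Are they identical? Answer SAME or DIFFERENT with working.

Answer: DIFFERENT — A ⇓ SS, B ⇓ K(KI)

Working:
Term A:
  start: IK(SS)K
  →1  K(SS)K
  →2  SS

Term B:
  start: K(KK(IK)(III))
  →1  K(K(III))
  →2  K(K(II))
  →3  K(KI)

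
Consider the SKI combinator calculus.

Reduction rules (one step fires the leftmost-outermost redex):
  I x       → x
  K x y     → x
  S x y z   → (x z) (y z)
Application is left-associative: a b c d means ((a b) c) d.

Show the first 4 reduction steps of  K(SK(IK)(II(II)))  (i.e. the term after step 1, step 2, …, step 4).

Answer: after 4 steps: K(II)

Reduction:
  start: K(SK(IK)(II(II)))
  step 1: K(K(II(II))(IK(II(II))))
  step 2: K(II(II))
  step 3: K(I(II))
  step 4: K(II)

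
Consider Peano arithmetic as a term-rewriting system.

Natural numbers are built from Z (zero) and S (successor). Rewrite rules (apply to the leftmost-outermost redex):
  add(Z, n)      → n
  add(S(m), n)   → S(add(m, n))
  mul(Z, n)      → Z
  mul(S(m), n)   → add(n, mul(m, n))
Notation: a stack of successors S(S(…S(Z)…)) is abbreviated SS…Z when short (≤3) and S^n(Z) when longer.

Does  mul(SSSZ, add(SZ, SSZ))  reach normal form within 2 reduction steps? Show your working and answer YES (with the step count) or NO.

  start: mul(SSSZ, add(SZ, SSZ))
  [1] add(add(SZ, SSZ), mul(SSZ, add(SZ, SSZ)))
  [2] add(S(add(Z, SSZ)), mul(SSZ, add(SZ, SSZ)))

Answer: NO — after 2 steps the term is add(S(add(Z, SSZ)), mul(SSZ, add(SZ, SSZ))), not yet normal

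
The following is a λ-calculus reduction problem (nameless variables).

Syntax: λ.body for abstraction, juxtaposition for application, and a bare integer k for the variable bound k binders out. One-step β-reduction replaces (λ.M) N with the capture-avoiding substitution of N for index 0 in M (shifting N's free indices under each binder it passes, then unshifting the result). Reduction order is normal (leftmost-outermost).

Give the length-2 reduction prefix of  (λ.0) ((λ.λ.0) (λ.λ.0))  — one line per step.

  start: (λ.0) ((λ.λ.0) (λ.λ.0))
  step 1: (λ.λ.0) (λ.λ.0)
  step 2: λ.0

Answer: after 2 steps: λ.0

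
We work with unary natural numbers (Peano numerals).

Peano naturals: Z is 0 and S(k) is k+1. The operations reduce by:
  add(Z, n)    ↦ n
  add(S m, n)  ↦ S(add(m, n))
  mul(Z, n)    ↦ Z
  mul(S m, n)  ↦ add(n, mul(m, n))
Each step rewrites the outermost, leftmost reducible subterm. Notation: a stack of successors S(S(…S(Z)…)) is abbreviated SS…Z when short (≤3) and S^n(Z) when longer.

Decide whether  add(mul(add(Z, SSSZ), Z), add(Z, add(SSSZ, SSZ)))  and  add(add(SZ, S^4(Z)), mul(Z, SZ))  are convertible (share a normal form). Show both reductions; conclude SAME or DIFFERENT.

Term A:
  start: add(mul(add(Z, SSSZ), Z), add(Z, add(SSSZ, SSZ)))
  step 1: add(mul(SSSZ, Z), add(Z, add(SSSZ, SSZ)))
  step 2: add(add(Z, mul(SSZ, Z)), add(Z, add(SSSZ, SSZ)))
  step 3: add(mul(SSZ, Z), add(Z, add(SSSZ, SSZ)))
  step 4: add(add(Z, mul(SZ, Z)), add(Z, add(SSSZ, SSZ)))
  step 5: add(mul(SZ, Z), add(Z, add(SSSZ, SSZ)))
  step 6: add(add(Z, mul(Z, Z)), add(Z, add(SSSZ, SSZ)))
  step 7: add(mul(Z, Z), add(Z, add(SSSZ, SSZ)))
  step 8: add(Z, add(Z, add(SSSZ, SSZ)))
  step 9: add(Z, add(SSSZ, SSZ))
  step 10: add(SSSZ, SSZ)
  step 11: S(add(SSZ, SSZ))
  step 12: S(S(add(SZ, SSZ)))
  step 13: S(S(S(add(Z, SSZ))))
  step 14: S^5(Z)

Term B:
  start: add(add(SZ, S^4(Z)), mul(Z, SZ))
  step 1: add(S(add(Z, S^4(Z))), mul(Z, SZ))
  step 2: S(add(add(Z, S^4(Z)), mul(Z, SZ)))
  step 3: S(add(S^4(Z), mul(Z, SZ)))
  step 4: S(S(add(SSSZ, mul(Z, SZ))))
  step 5: S(S(S(add(SSZ, mul(Z, SZ)))))
  step 6: S(S(S(S(add(SZ, mul(Z, SZ))))))
  step 7: S(S(S(S(S(add(Z, mul(Z, SZ)))))))
  step 8: S(S(S(S(S(mul(Z, SZ))))))
  step 9: S^5(Z)

Answer: SAME — A ⇓ S^5(Z), B ⇓ S^5(Z)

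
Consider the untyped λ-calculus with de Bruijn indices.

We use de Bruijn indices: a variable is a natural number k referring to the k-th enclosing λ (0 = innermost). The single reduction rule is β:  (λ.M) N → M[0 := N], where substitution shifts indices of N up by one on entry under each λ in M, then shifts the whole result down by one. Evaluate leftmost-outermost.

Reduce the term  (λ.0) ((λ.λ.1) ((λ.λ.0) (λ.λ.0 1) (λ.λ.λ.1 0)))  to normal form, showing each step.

Answer: normal form = λ.λ.λ.λ.1 0  (in 4 steps)

Derivation:
  start: (λ.0) ((λ.λ.1) ((λ.λ.0) (λ.λ.0 1) (λ.λ.λ.1 0)))
  →1  (λ.λ.1) ((λ.λ.0) (λ.λ.0 1) (λ.λ.λ.1 0))
  →2  λ.(λ.λ.0) (λ.λ.0 1) (λ.λ.λ.1 0)
  →3  λ.(λ.0) (λ.λ.λ.1 0)
  →4  λ.λ.λ.λ.1 0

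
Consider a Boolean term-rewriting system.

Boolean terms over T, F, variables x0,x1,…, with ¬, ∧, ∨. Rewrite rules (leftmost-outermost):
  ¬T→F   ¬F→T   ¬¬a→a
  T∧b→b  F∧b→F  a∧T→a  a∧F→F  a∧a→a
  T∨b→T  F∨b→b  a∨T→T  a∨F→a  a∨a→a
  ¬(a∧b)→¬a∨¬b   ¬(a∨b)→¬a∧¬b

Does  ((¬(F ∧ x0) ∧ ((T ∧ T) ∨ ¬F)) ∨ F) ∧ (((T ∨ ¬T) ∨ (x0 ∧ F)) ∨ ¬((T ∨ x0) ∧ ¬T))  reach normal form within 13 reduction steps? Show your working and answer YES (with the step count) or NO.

Answer: YES — reaches normal form T in 11 ≤ 13 steps

Reduction:
  start: ((¬(F ∧ x0) ∧ ((T ∧ T) ∨ ¬F)) ∨ F) ∧ (((T ∨ ¬T) ∨ (x0 ∧ F)) ∨ ¬((T ∨ x0) ∧ ¬T))
  →1  (¬(F ∧ x0) ∧ ((T ∧ T) ∨ ¬F)) ∧ (((T ∨ ¬T) ∨ (x0 ∧ F)) ∨ ¬((T ∨ x0) ∧ ¬T))
  →2  ((¬F ∨ ¬x0) ∧ ((T ∧ T) ∨ ¬F)) ∧ (((T ∨ ¬T) ∨ (x0 ∧ F)) ∨ ¬((T ∨ x0) ∧ ¬T))
  →3  ((T ∨ ¬x0) ∧ ((T ∧ T) ∨ ¬F)) ∧ (((T ∨ ¬T) ∨ (x0 ∧ F)) ∨ ¬((T ∨ x0) ∧ ¬T))
  →4  (T ∧ ((T ∧ T) ∨ ¬F)) ∧ (((T ∨ ¬T) ∨ (x0 ∧ F)) ∨ ¬((T ∨ x0) ∧ ¬T))
  →5  ((T ∧ T) ∨ ¬F) ∧ (((T ∨ ¬T) ∨ (x0 ∧ F)) ∨ ¬((T ∨ x0) ∧ ¬T))
  →6  (T ∨ ¬F) ∧ (((T ∨ ¬T) ∨ (x0 ∧ F)) ∨ ¬((T ∨ x0) ∧ ¬T))
  →7  T ∧ (((T ∨ ¬T) ∨ (x0 ∧ F)) ∨ ¬((T ∨ x0) ∧ ¬T))
  →8  ((T ∨ ¬T) ∨ (x0 ∧ F)) ∨ ¬((T ∨ x0) ∧ ¬T)
  →9  (T ∨ (x0 ∧ F)) ∨ ¬((T ∨ x0) ∧ ¬T)
  →10  T ∨ ¬((T ∨ x0) ∧ ¬T)
  →11  T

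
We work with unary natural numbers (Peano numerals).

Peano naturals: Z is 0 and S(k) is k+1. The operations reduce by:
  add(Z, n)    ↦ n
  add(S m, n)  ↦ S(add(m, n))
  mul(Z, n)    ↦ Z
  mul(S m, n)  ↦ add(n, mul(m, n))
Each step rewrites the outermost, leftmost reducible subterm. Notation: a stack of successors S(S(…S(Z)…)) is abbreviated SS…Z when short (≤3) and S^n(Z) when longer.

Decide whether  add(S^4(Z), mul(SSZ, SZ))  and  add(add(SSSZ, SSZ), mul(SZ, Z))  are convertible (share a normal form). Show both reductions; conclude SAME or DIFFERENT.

Answer: DIFFERENT — A ⇓ S^6(Z), B ⇓ S^5(Z)

Reduction:
Term A:
  start: add(S^4(Z), mul(SSZ, SZ))
  →1  S(add(SSSZ, mul(SSZ, SZ)))
  →2  S(S(add(SSZ, mul(SSZ, SZ))))
  →3  S(S(S(add(SZ, mul(SSZ, SZ)))))
  →4  S(S(S(S(add(Z, mul(SSZ, SZ))))))
  →5  S(S(S(S(mul(SSZ, SZ)))))
  →6  S(S(S(S(add(SZ, mul(SZ, SZ))))))
  →7  S(S(S(S(S(add(Z, mul(SZ, SZ)))))))
  →8  S(S(S(S(S(mul(SZ, SZ))))))
  →9  S(S(S(S(S(add(SZ, mul(Z, SZ)))))))
  →10  S(S(S(S(S(S(add(Z, mul(Z, SZ))))))))
  →11  S(S(S(S(S(S(mul(Z, SZ)))))))
  →12  S^6(Z)

Term B:
  start: add(add(SSSZ, SSZ), mul(SZ, Z))
  →1  add(S(add(SSZ, SSZ)), mul(SZ, Z))
  →2  S(add(add(SSZ, SSZ), mul(SZ, Z)))
  →3  S(add(S(add(SZ, SSZ)), mul(SZ, Z)))
  →4  S(S(add(add(SZ, SSZ), mul(SZ, Z))))
  →5  S(S(add(S(add(Z, SSZ)), mul(SZ, Z))))
  →6  S(S(S(add(add(Z, SSZ), mul(SZ, Z)))))
  →7  S(S(S(add(SSZ, mul(SZ, Z)))))
  →8  S(S(S(S(add(SZ, mul(SZ, Z))))))
  →9  S(S(S(S(S(add(Z, mul(SZ, Z)))))))
  →10  S(S(S(S(S(mul(SZ, Z))))))
  →11  S(S(S(S(S(add(Z, mul(Z, Z)))))))
  →12  S(S(S(S(S(mul(Z, Z))))))
  →13  S^5(Z)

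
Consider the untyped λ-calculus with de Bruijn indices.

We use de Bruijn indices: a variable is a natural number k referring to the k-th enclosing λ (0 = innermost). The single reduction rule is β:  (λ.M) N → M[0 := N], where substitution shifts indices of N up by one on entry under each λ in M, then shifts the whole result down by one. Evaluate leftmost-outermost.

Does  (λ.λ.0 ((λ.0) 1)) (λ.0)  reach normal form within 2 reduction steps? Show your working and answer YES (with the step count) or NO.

Answer: YES — reaches normal form λ.0 (λ.0) in 2 ≤ 2 steps

Derivation:
  start: (λ.λ.0 ((λ.0) 1)) (λ.0)
  →1  λ.0 ((λ.0) (λ.0))
  →2  λ.0 (λ.0)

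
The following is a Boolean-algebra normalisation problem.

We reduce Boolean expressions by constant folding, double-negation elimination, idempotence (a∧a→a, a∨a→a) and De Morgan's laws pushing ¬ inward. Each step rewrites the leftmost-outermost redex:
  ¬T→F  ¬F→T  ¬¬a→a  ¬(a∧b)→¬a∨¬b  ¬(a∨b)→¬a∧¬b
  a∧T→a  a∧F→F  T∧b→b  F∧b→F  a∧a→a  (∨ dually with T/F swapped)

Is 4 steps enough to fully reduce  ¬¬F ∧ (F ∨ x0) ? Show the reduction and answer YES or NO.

  start: ¬¬F ∧ (F ∨ x0)
  [1] F ∧ (F ∨ x0)
  [2] F

Answer: YES — reaches normal form F in 2 ≤ 4 steps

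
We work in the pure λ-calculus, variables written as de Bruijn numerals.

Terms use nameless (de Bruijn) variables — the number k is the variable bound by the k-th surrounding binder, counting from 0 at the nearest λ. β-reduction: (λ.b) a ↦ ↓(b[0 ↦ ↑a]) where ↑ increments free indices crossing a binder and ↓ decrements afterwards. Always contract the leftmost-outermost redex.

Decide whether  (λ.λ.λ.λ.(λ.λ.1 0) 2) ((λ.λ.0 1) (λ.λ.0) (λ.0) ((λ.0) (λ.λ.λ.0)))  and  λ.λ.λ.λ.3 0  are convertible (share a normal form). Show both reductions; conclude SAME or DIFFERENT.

Term A:
  start: (λ.λ.λ.λ.(λ.λ.1 0) 2) ((λ.λ.0 1) (λ.λ.0) (λ.0) ((λ.0) (λ.λ.λ.0)))
  →1  λ.λ.λ.(λ.λ.1 0) 2
  →2  λ.λ.λ.λ.3 0

Term B:
  start: λ.λ.λ.λ.3 0

Answer: SAME — A ⇓ λ.λ.λ.λ.3 0, B ⇓ λ.λ.λ.λ.3 0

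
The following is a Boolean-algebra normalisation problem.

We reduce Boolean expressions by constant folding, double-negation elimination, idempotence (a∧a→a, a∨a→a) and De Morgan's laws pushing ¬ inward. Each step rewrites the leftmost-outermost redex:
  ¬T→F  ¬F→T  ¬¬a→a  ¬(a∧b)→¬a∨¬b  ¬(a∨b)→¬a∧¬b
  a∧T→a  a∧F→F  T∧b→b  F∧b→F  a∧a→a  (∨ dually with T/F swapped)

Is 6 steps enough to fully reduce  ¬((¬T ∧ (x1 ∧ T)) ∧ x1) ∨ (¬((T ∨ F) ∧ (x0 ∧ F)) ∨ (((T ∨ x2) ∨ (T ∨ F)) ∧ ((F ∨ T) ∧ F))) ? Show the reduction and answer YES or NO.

Answer: YES — reaches normal form T in 6 ≤ 6 steps

Working:
  start: ¬((¬T ∧ (x1 ∧ T)) ∧ x1) ∨ (¬((T ∨ F) ∧ (x0 ∧ F)) ∨ (((T ∨ x2) ∨ (T ∨ F)) ∧ ((F ∨ T) ∧ F)))
  →1  (¬(¬T ∧ (x1 ∧ T)) ∨ ¬x1) ∨ (¬((T ∨ F) ∧ (x0 ∧ F)) ∨ (((T ∨ x2) ∨ (T ∨ F)) ∧ ((F ∨ T) ∧ F)))
  →2  ((¬¬T ∨ ¬(x1 ∧ T)) ∨ ¬x1) ∨ (¬((T ∨ F) ∧ (x0 ∧ F)) ∨ (((T ∨ x2) ∨ (T ∨ F)) ∧ ((F ∨ T) ∧ F)))
  →3  ((T ∨ ¬(x1 ∧ T)) ∨ ¬x1) ∨ (¬((T ∨ F) ∧ (x0 ∧ F)) ∨ (((T ∨ x2) ∨ (T ∨ F)) ∧ ((F ∨ T) ∧ F)))
  →4  (T ∨ ¬x1) ∨ (¬((T ∨ F) ∧ (x0 ∧ F)) ∨ (((T ∨ x2) ∨ (T ∨ F)) ∧ ((F ∨ T) ∧ F)))
  →5  T ∨ (¬((T ∨ F) ∧ (x0 ∧ F)) ∨ (((T ∨ x2) ∨ (T ∨ F)) ∧ ((F ∨ T) ∧ F)))
  →6  T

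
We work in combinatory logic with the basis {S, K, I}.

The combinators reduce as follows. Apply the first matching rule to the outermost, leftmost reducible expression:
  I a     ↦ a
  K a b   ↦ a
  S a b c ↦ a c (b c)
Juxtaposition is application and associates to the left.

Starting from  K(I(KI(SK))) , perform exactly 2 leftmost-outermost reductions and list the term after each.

Answer: after 2 steps: KI

Derivation:
  start: K(I(KI(SK)))
  [1] K(KI(SK))
  [2] KI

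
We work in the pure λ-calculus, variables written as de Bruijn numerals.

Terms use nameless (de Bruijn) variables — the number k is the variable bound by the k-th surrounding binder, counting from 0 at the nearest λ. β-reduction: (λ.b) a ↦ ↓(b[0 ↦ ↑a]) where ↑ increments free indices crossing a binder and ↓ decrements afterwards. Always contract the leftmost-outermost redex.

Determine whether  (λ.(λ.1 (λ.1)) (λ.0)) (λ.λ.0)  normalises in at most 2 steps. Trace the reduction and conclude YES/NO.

Answer: NO — after 2 steps the term is (λ.λ.0) (λ.λ.0), not yet normal

Reduction:
  start: (λ.(λ.1 (λ.1)) (λ.0)) (λ.λ.0)
  [1] (λ.(λ.λ.0) (λ.1)) (λ.0)
  [2] (λ.λ.0) (λ.λ.0)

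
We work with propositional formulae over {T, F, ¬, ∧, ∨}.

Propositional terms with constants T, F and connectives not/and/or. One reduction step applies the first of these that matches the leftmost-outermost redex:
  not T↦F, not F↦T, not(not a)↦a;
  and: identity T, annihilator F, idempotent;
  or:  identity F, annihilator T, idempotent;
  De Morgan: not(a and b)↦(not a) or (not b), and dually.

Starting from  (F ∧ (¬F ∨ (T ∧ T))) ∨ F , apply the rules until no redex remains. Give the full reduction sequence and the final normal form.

Answer: normal form = F  (in 2 steps)

Reduction:
  start: (F ∧ (¬F ∨ (T ∧ T))) ∨ F
  →1  F ∧ (¬F ∨ (T ∧ T))
  →2  F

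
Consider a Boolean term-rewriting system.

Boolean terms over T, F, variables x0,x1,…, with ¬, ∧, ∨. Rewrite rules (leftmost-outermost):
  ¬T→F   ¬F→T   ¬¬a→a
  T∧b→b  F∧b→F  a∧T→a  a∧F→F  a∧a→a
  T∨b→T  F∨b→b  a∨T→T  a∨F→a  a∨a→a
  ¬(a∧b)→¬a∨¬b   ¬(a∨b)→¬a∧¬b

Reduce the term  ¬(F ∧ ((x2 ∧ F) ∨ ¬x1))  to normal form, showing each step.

Answer: normal form = T  (in 3 steps)

Derivation:
  start: ¬(F ∧ ((x2 ∧ F) ∨ ¬x1))
  →1  ¬F ∨ ¬((x2 ∧ F) ∨ ¬x1)
  →2  T ∨ ¬((x2 ∧ F) ∨ ¬x1)
  →3  T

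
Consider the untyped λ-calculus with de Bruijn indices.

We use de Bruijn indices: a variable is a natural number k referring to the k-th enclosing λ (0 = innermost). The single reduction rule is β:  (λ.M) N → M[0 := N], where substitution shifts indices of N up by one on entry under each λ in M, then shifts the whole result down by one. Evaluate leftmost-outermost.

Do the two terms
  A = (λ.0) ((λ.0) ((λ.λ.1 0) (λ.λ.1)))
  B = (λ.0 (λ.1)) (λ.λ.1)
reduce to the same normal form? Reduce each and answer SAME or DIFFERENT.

Answer: DIFFERENT — A ⇓ λ.λ.1, B ⇓ λ.λ.λ.λ.1

Derivation:
Term A:
  start: (λ.0) ((λ.0) ((λ.λ.1 0) (λ.λ.1)))
  [1] (λ.0) ((λ.λ.1 0) (λ.λ.1))
  [2] (λ.λ.1 0) (λ.λ.1)
  [3] λ.(λ.λ.1) 0
  [4] λ.λ.1

Term B:
  start: (λ.0 (λ.1)) (λ.λ.1)
  [1] (λ.λ.1) (λ.λ.λ.1)
  [2] λ.λ.λ.λ.1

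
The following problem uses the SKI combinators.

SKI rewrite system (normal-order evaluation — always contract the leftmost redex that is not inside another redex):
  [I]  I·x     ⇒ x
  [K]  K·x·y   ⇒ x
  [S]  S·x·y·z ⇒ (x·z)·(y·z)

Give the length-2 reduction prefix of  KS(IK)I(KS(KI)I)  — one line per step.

  start: KS(IK)I(KS(KI)I)
  [1] SI(KS(KI)I)
  [2] SI(SI)

Answer: after 2 steps: SI(SI)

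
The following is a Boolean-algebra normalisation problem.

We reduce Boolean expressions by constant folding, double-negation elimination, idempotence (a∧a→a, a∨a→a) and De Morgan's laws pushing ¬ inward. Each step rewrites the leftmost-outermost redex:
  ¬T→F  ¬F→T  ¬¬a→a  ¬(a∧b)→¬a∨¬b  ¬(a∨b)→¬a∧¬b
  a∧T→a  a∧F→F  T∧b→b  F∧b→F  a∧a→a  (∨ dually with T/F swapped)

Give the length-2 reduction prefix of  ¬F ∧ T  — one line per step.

Answer: after 2 steps: T

Reduction:
  start: ¬F ∧ T
  step 1: ¬F
  step 2: T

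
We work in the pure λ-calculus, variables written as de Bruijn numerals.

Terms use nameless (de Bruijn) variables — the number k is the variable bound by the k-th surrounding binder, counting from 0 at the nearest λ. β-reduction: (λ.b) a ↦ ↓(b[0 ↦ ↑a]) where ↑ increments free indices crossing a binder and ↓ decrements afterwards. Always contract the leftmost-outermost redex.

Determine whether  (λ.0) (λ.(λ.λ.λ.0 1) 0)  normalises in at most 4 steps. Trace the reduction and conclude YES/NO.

Answer: YES — reaches normal form λ.λ.λ.0 1 in 2 ≤ 4 steps

Derivation:
  start: (λ.0) (λ.(λ.λ.λ.0 1) 0)
  [1] λ.(λ.λ.λ.0 1) 0
  [2] λ.λ.λ.0 1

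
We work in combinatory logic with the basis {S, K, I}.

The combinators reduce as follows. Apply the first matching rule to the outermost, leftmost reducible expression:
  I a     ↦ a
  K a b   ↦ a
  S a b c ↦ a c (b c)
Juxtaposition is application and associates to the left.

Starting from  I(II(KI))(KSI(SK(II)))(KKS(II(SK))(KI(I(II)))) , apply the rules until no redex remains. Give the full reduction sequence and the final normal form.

Answer: normal form = SK  (in 9 steps)

Derivation:
  start: I(II(KI))(KSI(SK(II)))(KKS(II(SK))(KI(I(II))))
  step 1: II(KI)(KSI(SK(II)))(KKS(II(SK))(KI(I(II))))
  step 2: I(KI)(KSI(SK(II)))(KKS(II(SK))(KI(I(II))))
  step 3: KI(KSI(SK(II)))(KKS(II(SK))(KI(I(II))))
  step 4: I(KKS(II(SK))(KI(I(II))))
  step 5: KKS(II(SK))(KI(I(II)))
  step 6: K(II(SK))(KI(I(II)))
  step 7: II(SK)
  step 8: I(SK)
  step 9: SK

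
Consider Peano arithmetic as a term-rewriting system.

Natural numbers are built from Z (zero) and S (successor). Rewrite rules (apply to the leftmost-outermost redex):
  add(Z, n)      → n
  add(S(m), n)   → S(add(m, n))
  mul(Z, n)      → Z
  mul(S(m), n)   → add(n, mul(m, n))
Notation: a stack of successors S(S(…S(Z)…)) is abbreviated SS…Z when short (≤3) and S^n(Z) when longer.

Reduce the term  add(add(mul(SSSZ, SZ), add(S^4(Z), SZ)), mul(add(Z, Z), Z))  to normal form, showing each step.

  start: add(add(mul(SSSZ, SZ), add(S^4(Z), SZ)), mul(add(Z, Z), Z))
  step 1: add(add(add(SZ, mul(SSZ, SZ)), add(S^4(Z), SZ)), mul(add(Z, Z), Z))
  step 2: add(add(S(add(Z, mul(SSZ, SZ))), add(S^4(Z), SZ)), mul(add(Z, Z), Z))
  step 3: add(S(add(add(Z, mul(SSZ, SZ)), add(S^4(Z), SZ))), mul(add(Z, Z), Z))
  step 4: S(add(add(add(Z, mul(SSZ, SZ)), add(S^4(Z), SZ)), mul(add(Z, Z), Z)))
  step 5: S(add(add(mul(SSZ, SZ), add(S^4(Z), SZ)), mul(add(Z, Z), Z)))
  step 6: S(add(add(add(SZ, mul(SZ, SZ)), add(S^4(Z), SZ)), mul(add(Z, Z), Z)))
  step 7: S(add(add(S(add(Z, mul(SZ, SZ))), add(S^4(Z), SZ)), mul(add(Z, Z), Z)))
  step 8: S(add(S(add(add(Z, mul(SZ, SZ)), add(S^4(Z), SZ))), mul(add(Z, Z), Z)))
  step 9: S(S(add(add(add(Z, mul(SZ, SZ)), add(S^4(Z), SZ)), mul(add(Z, Z), Z))))
  step 10: S(S(add(add(mul(SZ, SZ), add(S^4(Z), SZ)), mul(add(Z, Z), Z))))
  step 11: S(S(add(add(add(SZ, mul(Z, SZ)), add(S^4(Z), SZ)), mul(add(Z, Z), Z))))
  step 12: S(S(add(add(S(add(Z, mul(Z, SZ))), add(S^4(Z), SZ)), mul(add(Z, Z), Z))))
  step 13: S(S(add(S(add(add(Z, mul(Z, SZ)), add(S^4(Z), SZ))), mul(add(Z, Z), Z))))
  step 14: S(S(S(add(add(add(Z, mul(Z, SZ)), add(S^4(Z), SZ)), mul(add(Z, Z), Z)))))
  step 15: S(S(S(add(add(mul(Z, SZ), add(S^4(Z), SZ)), mul(add(Z, Z), Z)))))
  step 16: S(S(S(add(add(Z, add(S^4(Z), SZ)), mul(add(Z, Z), Z)))))
  step 17: S(S(S(add(add(S^4(Z), SZ), mul(add(Z, Z), Z)))))
  step 18: S(S(S(add(S(add(SSSZ, SZ)), mul(add(Z, Z), Z)))))
  step 19: S(S(S(S(add(add(SSSZ, SZ), mul(add(Z, Z), Z))))))
  step 20: S(S(S(S(add(S(add(SSZ, SZ)), mul(add(Z, Z), Z))))))
  step 21: S(S(S(S(S(add(add(SSZ, SZ), mul(add(Z, Z), Z)))))))
  step 22: S(S(S(S(S(add(S(add(SZ, SZ)), mul(add(Z, Z), Z)))))))
  step 23: S(S(S(S(S(S(add(add(SZ, SZ), mul(add(Z, Z), Z))))))))
  step 24: S(S(S(S(S(S(add(S(add(Z, SZ)), mul(add(Z, Z), Z))))))))
  step 25: S(S(S(S(S(S(S(add(add(Z, SZ), mul(add(Z, Z), Z)))))))))
  step 26: S(S(S(S(S(S(S(add(SZ, mul(add(Z, Z), Z)))))))))
  step 27: S(S(S(S(S(S(S(S(add(Z, mul(add(Z, Z), Z))))))))))
  step 28: S(S(S(S(S(S(S(S(mul(add(Z, Z), Z)))))))))
  step 29: S(S(S(S(S(S(S(S(mul(Z, Z)))))))))
  step 30: S^8(Z)

Answer: normal form = S^8(Z)  (in 30 steps)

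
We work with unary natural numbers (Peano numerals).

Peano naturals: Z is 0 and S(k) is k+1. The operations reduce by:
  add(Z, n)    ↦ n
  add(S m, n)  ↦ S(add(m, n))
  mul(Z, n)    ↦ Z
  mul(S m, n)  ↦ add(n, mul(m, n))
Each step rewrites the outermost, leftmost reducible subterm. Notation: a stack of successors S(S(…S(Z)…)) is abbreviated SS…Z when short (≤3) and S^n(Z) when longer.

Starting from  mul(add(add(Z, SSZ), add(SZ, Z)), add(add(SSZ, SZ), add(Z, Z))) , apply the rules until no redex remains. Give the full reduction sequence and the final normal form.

  start: mul(add(add(Z, SSZ), add(SZ, Z)), add(add(SSZ, SZ), add(Z, Z)))
  [1] mul(add(SSZ, add(SZ, Z)), add(add(SSZ, SZ), add(Z, Z)))
  [2] mul(S(add(SZ, add(SZ, Z))), add(add(SSZ, SZ), add(Z, Z)))
  [3] add(add(add(SSZ, SZ), add(Z, Z)), mul(add(SZ, add(SZ, Z)), add(add(SSZ, SZ), add(Z, Z))))
  [4] add(add(S(add(SZ, SZ)), add(Z, Z)), mul(add(SZ, add(SZ, Z)), add(add(SSZ, SZ), add(Z, Z))))
  [5] add(S(add(add(SZ, SZ), add(Z, Z))), mul(add(SZ, add(SZ, Z)), add(add(SSZ, SZ), add(Z, Z))))
  [6] S(add(add(add(SZ, SZ), add(Z, Z)), mul(add(SZ, add(SZ, Z)), add(add(SSZ, SZ), add(Z, Z)))))
  [7] S(add(add(S(add(Z, SZ)), add(Z, Z)), mul(add(SZ, add(SZ, Z)), add(add(SSZ, SZ), add(Z, Z)))))
  [8] S(add(S(add(add(Z, SZ), add(Z, Z))), mul(add(SZ, add(SZ, Z)), add(add(SSZ, SZ), add(Z, Z)))))
  [9] S(S(add(add(add(Z, SZ), add(Z, Z)), mul(add(SZ, add(SZ, Z)), add(add(SSZ, SZ), add(Z, Z))))))
  [10] S(S(add(add(SZ, add(Z, Z)), mul(add(SZ, add(SZ, Z)), add(add(SSZ, SZ), add(Z, Z))))))
  [11] S(S(add(S(add(Z, add(Z, Z))), mul(add(SZ, add(SZ, Z)), add(add(SSZ, SZ), add(Z, Z))))))
  [12] S(S(S(add(add(Z, add(Z, Z)), mul(add(SZ, add(SZ, Z)), add(add(SSZ, SZ), add(Z, Z)))))))
  [13] S(S(S(add(add(Z, Z), mul(add(SZ, add(SZ, Z)), add(add(SSZ, SZ), add(Z, Z)))))))
  [14] S(S(S(add(Z, mul(add(SZ, add(SZ, Z)), add(add(SSZ, SZ), add(Z, Z)))))))
  [15] S(S(S(mul(add(SZ, add(SZ, Z)), add(add(SSZ, SZ), add(Z, Z))))))
  [16] S(S(S(mul(S(add(Z, add(SZ, Z))), add(add(SSZ, SZ), add(Z, Z))))))
  [17] S(S(S(add(add(add(SSZ, SZ), add(Z, Z)), mul(add(Z, add(SZ, Z)), add(add(SSZ, SZ), add(Z, Z)))))))
  [18] S(S(S(add(add(S(add(SZ, SZ)), add(Z, Z)), mul(add(Z, add(SZ, Z)), add(add(SSZ, SZ), add(Z, Z)))))))
  [19] S(S(S(add(S(add(add(SZ, SZ), add(Z, Z))), mul(add(Z, add(SZ, Z)), add(add(SSZ, SZ), add(Z, Z)))))))
  [20] S(S(S(S(add(add(add(SZ, SZ), add(Z, Z)), mul(add(Z, add(SZ, Z)), add(add(SSZ, SZ), add(Z, Z))))))))
  [21] S(S(S(S(add(add(S(add(Z, SZ)), add(Z, Z)), mul(add(Z, add(SZ, Z)), add(add(SSZ, SZ), add(Z, Z))))))))
  [22] S(S(S(S(add(S(add(add(Z, SZ), add(Z, Z))), mul(add(Z, add(SZ, Z)), add(add(SSZ, SZ), add(Z, Z))))))))
  [23] S(S(S(S(S(add(add(add(Z, SZ), add(Z, Z)), mul(add(Z, add(SZ, Z)), add(add(SSZ, SZ), add(Z, Z)))))))))
  [24] S(S(S(S(S(add(add(SZ, add(Z, Z)), mul(add(Z, add(SZ, Z)), add(add(SSZ, SZ), add(Z, Z)))))))))
  [25] S(S(S(S(S(add(S(add(Z, add(Z, Z))), mul(add(Z, add(SZ, Z)), add(add(SSZ, SZ), add(Z, Z)))))))))
  [26] S(S(S(S(S(S(add(add(Z, add(Z, Z)), mul(add(Z, add(SZ, Z)), add(add(SSZ, SZ), add(Z, Z))))))))))
  [27] S(S(S(S(S(S(add(add(Z, Z), mul(add(Z, add(SZ, Z)), add(add(SSZ, SZ), add(Z, Z))))))))))
  [28] S(S(S(S(S(S(add(Z, mul(add(Z, add(SZ, Z)), add(add(SSZ, SZ), add(Z, Z))))))))))
  [29] S(S(S(S(S(S(mul(add(Z, add(SZ, Z)), add(add(SSZ, SZ), add(Z, Z)))))))))
  [30] S(S(S(S(S(S(mul(add(SZ, Z), add(add(SSZ, SZ), add(Z, Z)))))))))
  [31] S(S(S(S(S(S(mul(S(add(Z, Z)), add(add(SSZ, SZ), add(Z, Z)))))))))
  [32] S(S(S(S(S(S(add(add(add(SSZ, SZ), add(Z, Z)), mul(add(Z, Z), add(add(SSZ, SZ), add(Z, Z))))))))))
  [33] S(S(S(S(S(S(add(add(S(add(SZ, SZ)), add(Z, Z)), mul(add(Z, Z), add(add(SSZ, SZ), add(Z, Z))))))))))
  [34] S(S(S(S(S(S(add(S(add(add(SZ, SZ), add(Z, Z))), mul(add(Z, Z), add(add(SSZ, SZ), add(Z, Z))))))))))
  [35] S(S(S(S(S(S(S(add(add(add(SZ, SZ), add(Z, Z)), mul(add(Z, Z), add(add(SSZ, SZ), add(Z, Z)))))))))))
  [36] S(S(S(S(S(S(S(add(add(S(add(Z, SZ)), add(Z, Z)), mul(add(Z, Z), add(add(SSZ, SZ), add(Z, Z)))))))))))
  [37] S(S(S(S(S(S(S(add(S(add(add(Z, SZ), add(Z, Z))), mul(add(Z, Z), add(add(SSZ, SZ), add(Z, Z)))))))))))
  [38] S(S(S(S(S(S(S(S(add(add(add(Z, SZ), add(Z, Z)), mul(add(Z, Z), add(add(SSZ, SZ), add(Z, Z))))))))))))
  [39] S(S(S(S(S(S(S(S(add(add(SZ, add(Z, Z)), mul(add(Z, Z), add(add(SSZ, SZ), add(Z, Z))))))))))))
  [40] S(S(S(S(S(S(S(S(add(S(add(Z, add(Z, Z))), mul(add(Z, Z), add(add(SSZ, SZ), add(Z, Z))))))))))))
  [41] S(S(S(S(S(S(S(S(S(add(add(Z, add(Z, Z)), mul(add(Z, Z), add(add(SSZ, SZ), add(Z, Z)))))))))))))
  [42] S(S(S(S(S(S(S(S(S(add(add(Z, Z), mul(add(Z, Z), add(add(SSZ, SZ), add(Z, Z)))))))))))))
  [43] S(S(S(S(S(S(S(S(S(add(Z, mul(add(Z, Z), add(add(SSZ, SZ), add(Z, Z)))))))))))))
  [44] S(S(S(S(S(S(S(S(S(mul(add(Z, Z), add(add(SSZ, SZ), add(Z, Z))))))))))))
  [45] S(S(S(S(S(S(S(S(S(mul(Z, add(add(SSZ, SZ), add(Z, Z))))))))))))
  [46] S^9(Z)

Answer: normal form = S^9(Z)  (in 46 steps)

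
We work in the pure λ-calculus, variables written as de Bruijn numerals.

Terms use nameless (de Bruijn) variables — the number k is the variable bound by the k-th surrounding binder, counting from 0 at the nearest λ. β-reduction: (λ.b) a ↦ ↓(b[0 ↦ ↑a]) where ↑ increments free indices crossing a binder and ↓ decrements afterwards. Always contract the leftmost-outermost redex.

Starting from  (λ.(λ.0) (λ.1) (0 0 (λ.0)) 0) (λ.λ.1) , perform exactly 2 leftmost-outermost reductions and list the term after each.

  start: (λ.(λ.0) (λ.1) (0 0 (λ.0)) 0) (λ.λ.1)
  →1  (λ.0) (λ.λ.λ.1) ((λ.λ.1) (λ.λ.1) (λ.0)) (λ.λ.1)
  →2  (λ.λ.λ.1) ((λ.λ.1) (λ.λ.1) (λ.0)) (λ.λ.1)

Answer: after 2 steps: (λ.λ.λ.1) ((λ.λ.1) (λ.λ.1) (λ.0)) (λ.λ.1)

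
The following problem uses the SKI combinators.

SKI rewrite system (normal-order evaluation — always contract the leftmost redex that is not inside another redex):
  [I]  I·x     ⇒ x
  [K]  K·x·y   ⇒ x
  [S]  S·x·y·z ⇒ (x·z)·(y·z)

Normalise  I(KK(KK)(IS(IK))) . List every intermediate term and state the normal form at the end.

  start: I(KK(KK)(IS(IK)))
  step 1: KK(KK)(IS(IK))
  step 2: K(IS(IK))
  step 3: K(S(IK))
  step 4: K(SK)

Answer: normal form = K(SK)  (in 4 steps)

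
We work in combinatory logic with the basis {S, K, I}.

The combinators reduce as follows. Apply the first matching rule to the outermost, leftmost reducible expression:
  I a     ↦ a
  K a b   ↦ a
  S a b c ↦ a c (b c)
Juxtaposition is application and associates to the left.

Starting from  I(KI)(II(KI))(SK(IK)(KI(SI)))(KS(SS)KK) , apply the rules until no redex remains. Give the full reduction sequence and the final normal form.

  start: I(KI)(II(KI))(SK(IK)(KI(SI)))(KS(SS)KK)
  step 1: KI(II(KI))(SK(IK)(KI(SI)))(KS(SS)KK)
  step 2: I(SK(IK)(KI(SI)))(KS(SS)KK)
  step 3: SK(IK)(KI(SI))(KS(SS)KK)
  step 4: K(KI(SI))(IK(KI(SI)))(KS(SS)KK)
  step 5: KI(SI)(KS(SS)KK)
  step 6: I(KS(SS)KK)
  step 7: KS(SS)KK
  step 8: SKK

Answer: normal form = SKK  (in 8 steps)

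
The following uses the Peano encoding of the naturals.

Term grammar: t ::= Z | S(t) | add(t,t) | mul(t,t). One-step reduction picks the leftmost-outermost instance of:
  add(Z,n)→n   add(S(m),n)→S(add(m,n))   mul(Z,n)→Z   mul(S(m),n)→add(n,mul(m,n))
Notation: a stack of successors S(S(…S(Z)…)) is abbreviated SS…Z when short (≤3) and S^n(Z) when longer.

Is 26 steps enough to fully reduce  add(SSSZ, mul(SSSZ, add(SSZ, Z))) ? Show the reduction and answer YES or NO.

Answer: YES — reaches normal form S^9(Z) in 26 ≤ 26 steps

Reduction:
  start: add(SSSZ, mul(SSSZ, add(SSZ, Z)))
  [1] S(add(SSZ, mul(SSSZ, add(SSZ, Z))))
  [2] S(S(add(SZ, mul(SSSZ, add(SSZ, Z)))))
  [3] S(S(S(add(Z, mul(SSSZ, add(SSZ, Z))))))
  [4] S(S(S(mul(SSSZ, add(SSZ, Z)))))
  [5] S(S(S(add(add(SSZ, Z), mul(SSZ, add(SSZ, Z))))))
  [6] S(S(S(add(S(add(SZ, Z)), mul(SSZ, add(SSZ, Z))))))
  [7] S(S(S(S(add(add(SZ, Z), mul(SSZ, add(SSZ, Z)))))))
  [8] S(S(S(S(add(S(add(Z, Z)), mul(SSZ, add(SSZ, Z)))))))
  [9] S(S(S(S(S(add(add(Z, Z), mul(SSZ, add(SSZ, Z))))))))
  [10] S(S(S(S(S(add(Z, mul(SSZ, add(SSZ, Z))))))))
  [11] S(S(S(S(S(mul(SSZ, add(SSZ, Z)))))))
  [12] S(S(S(S(S(add(add(SSZ, Z), mul(SZ, add(SSZ, Z))))))))
  [13] S(S(S(S(S(add(S(add(SZ, Z)), mul(SZ, add(SSZ, Z))))))))
  [14] S(S(S(S(S(S(add(add(SZ, Z), mul(SZ, add(SSZ, Z)))))))))
  [15] S(S(S(S(S(S(add(S(add(Z, Z)), mul(SZ, add(SSZ, Z)))))))))
  [16] S(S(S(S(S(S(S(add(add(Z, Z), mul(SZ, add(SSZ, Z))))))))))
  [17] S(S(S(S(S(S(S(add(Z, mul(SZ, add(SSZ, Z))))))))))
  [18] S(S(S(S(S(S(S(mul(SZ, add(SSZ, Z)))))))))
  [19] S(S(S(S(S(S(S(add(add(SSZ, Z), mul(Z, add(SSZ, Z))))))))))
  [20] S(S(S(S(S(S(S(add(S(add(SZ, Z)), mul(Z, add(SSZ, Z))))))))))
  [21] S(S(S(S(S(S(S(S(add(add(SZ, Z), mul(Z, add(SSZ, Z)))))))))))
  [22] S(S(S(S(S(S(S(S(add(S(add(Z, Z)), mul(Z, add(SSZ, Z)))))))))))
  [23] S(S(S(S(S(S(S(S(S(add(add(Z, Z), mul(Z, add(SSZ, Z))))))))))))
  [24] S(S(S(S(S(S(S(S(S(add(Z, mul(Z, add(SSZ, Z))))))))))))
  [25] S(S(S(S(S(S(S(S(S(mul(Z, add(SSZ, Z)))))))))))
  [26] S^9(Z)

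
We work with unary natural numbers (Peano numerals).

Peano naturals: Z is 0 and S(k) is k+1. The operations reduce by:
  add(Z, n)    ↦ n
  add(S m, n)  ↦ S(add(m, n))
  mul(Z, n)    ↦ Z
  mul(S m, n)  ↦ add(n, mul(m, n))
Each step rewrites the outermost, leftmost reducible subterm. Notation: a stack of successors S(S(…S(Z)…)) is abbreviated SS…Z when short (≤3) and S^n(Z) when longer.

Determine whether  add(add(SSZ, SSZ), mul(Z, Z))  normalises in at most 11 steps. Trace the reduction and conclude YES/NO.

  start: add(add(SSZ, SSZ), mul(Z, Z))
  step 1: add(S(add(SZ, SSZ)), mul(Z, Z))
  step 2: S(add(add(SZ, SSZ), mul(Z, Z)))
  step 3: S(add(S(add(Z, SSZ)), mul(Z, Z)))
  step 4: S(S(add(add(Z, SSZ), mul(Z, Z))))
  step 5: S(S(add(SSZ, mul(Z, Z))))
  step 6: S(S(S(add(SZ, mul(Z, Z)))))
  step 7: S(S(S(S(add(Z, mul(Z, Z))))))
  step 8: S(S(S(S(mul(Z, Z)))))
  step 9: S^4(Z)

Answer: YES — reaches normal form S^4(Z) in 9 ≤ 11 steps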